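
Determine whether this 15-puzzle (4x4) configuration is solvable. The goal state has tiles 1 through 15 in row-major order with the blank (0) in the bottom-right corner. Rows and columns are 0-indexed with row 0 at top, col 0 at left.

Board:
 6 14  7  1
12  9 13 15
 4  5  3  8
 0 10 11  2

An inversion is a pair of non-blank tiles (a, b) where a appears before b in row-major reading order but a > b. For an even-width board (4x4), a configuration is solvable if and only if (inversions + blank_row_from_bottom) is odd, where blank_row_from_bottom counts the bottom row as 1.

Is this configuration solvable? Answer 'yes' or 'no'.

Inversions: 57
Blank is in row 3 (0-indexed from top), which is row 1 counting from the bottom (bottom = 1).
57 + 1 = 58, which is even, so the puzzle is not solvable.

Answer: no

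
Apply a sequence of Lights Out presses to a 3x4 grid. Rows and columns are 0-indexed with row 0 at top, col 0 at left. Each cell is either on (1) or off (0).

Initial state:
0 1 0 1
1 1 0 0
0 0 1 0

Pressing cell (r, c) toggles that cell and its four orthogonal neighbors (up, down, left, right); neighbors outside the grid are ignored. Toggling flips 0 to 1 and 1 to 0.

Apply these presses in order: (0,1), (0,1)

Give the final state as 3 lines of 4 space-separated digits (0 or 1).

After press 1 at (0,1):
1 0 1 1
1 0 0 0
0 0 1 0

After press 2 at (0,1):
0 1 0 1
1 1 0 0
0 0 1 0

Answer: 0 1 0 1
1 1 0 0
0 0 1 0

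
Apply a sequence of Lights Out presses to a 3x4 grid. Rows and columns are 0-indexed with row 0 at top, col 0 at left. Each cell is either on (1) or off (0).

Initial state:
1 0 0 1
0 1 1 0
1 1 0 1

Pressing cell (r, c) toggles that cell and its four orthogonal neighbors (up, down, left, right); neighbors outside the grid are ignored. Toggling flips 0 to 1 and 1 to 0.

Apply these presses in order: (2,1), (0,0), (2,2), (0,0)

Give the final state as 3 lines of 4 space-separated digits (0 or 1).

Answer: 1 0 0 1
0 0 0 0
0 1 0 0

Derivation:
After press 1 at (2,1):
1 0 0 1
0 0 1 0
0 0 1 1

After press 2 at (0,0):
0 1 0 1
1 0 1 0
0 0 1 1

After press 3 at (2,2):
0 1 0 1
1 0 0 0
0 1 0 0

After press 4 at (0,0):
1 0 0 1
0 0 0 0
0 1 0 0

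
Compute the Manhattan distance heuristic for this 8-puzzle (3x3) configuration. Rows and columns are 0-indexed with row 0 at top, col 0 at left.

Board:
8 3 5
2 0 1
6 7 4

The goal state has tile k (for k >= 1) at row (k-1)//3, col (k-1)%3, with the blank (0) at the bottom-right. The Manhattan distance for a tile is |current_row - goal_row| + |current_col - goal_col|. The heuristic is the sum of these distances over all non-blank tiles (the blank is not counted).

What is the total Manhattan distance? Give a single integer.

Answer: 18

Derivation:
Tile 8: at (0,0), goal (2,1), distance |0-2|+|0-1| = 3
Tile 3: at (0,1), goal (0,2), distance |0-0|+|1-2| = 1
Tile 5: at (0,2), goal (1,1), distance |0-1|+|2-1| = 2
Tile 2: at (1,0), goal (0,1), distance |1-0|+|0-1| = 2
Tile 1: at (1,2), goal (0,0), distance |1-0|+|2-0| = 3
Tile 6: at (2,0), goal (1,2), distance |2-1|+|0-2| = 3
Tile 7: at (2,1), goal (2,0), distance |2-2|+|1-0| = 1
Tile 4: at (2,2), goal (1,0), distance |2-1|+|2-0| = 3
Sum: 3 + 1 + 2 + 2 + 3 + 3 + 1 + 3 = 18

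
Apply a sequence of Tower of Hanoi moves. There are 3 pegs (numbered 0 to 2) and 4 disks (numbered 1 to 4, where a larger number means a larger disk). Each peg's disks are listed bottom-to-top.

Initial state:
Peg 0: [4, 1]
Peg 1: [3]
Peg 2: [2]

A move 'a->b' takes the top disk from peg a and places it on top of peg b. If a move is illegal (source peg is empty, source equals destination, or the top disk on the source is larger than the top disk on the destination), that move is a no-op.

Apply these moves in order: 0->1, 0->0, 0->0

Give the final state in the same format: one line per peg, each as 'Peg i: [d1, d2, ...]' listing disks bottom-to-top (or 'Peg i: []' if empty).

After move 1 (0->1):
Peg 0: [4]
Peg 1: [3, 1]
Peg 2: [2]

After move 2 (0->0):
Peg 0: [4]
Peg 1: [3, 1]
Peg 2: [2]

After move 3 (0->0):
Peg 0: [4]
Peg 1: [3, 1]
Peg 2: [2]

Answer: Peg 0: [4]
Peg 1: [3, 1]
Peg 2: [2]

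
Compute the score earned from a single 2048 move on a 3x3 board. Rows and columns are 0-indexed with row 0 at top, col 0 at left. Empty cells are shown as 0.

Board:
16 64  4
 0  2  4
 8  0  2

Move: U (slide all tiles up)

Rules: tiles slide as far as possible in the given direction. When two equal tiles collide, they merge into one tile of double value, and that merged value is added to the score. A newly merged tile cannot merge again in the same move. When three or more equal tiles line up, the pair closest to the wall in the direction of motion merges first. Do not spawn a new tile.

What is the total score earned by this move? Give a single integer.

Slide up:
col 0: [16, 0, 8] -> [16, 8, 0]  score +0 (running 0)
col 1: [64, 2, 0] -> [64, 2, 0]  score +0 (running 0)
col 2: [4, 4, 2] -> [8, 2, 0]  score +8 (running 8)
Board after move:
16 64  8
 8  2  2
 0  0  0

Answer: 8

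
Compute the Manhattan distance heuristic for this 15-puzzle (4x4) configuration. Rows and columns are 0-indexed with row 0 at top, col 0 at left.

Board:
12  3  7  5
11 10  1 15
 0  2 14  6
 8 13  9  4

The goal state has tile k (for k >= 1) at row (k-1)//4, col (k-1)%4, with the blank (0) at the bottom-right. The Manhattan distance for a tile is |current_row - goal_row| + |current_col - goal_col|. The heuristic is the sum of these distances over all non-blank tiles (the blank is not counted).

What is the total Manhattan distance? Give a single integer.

Tile 12: (0,0)->(2,3) = 5
Tile 3: (0,1)->(0,2) = 1
Tile 7: (0,2)->(1,2) = 1
Tile 5: (0,3)->(1,0) = 4
Tile 11: (1,0)->(2,2) = 3
Tile 10: (1,1)->(2,1) = 1
Tile 1: (1,2)->(0,0) = 3
Tile 15: (1,3)->(3,2) = 3
Tile 2: (2,1)->(0,1) = 2
Tile 14: (2,2)->(3,1) = 2
Tile 6: (2,3)->(1,1) = 3
Tile 8: (3,0)->(1,3) = 5
Tile 13: (3,1)->(3,0) = 1
Tile 9: (3,2)->(2,0) = 3
Tile 4: (3,3)->(0,3) = 3
Sum: 5 + 1 + 1 + 4 + 3 + 1 + 3 + 3 + 2 + 2 + 3 + 5 + 1 + 3 + 3 = 40

Answer: 40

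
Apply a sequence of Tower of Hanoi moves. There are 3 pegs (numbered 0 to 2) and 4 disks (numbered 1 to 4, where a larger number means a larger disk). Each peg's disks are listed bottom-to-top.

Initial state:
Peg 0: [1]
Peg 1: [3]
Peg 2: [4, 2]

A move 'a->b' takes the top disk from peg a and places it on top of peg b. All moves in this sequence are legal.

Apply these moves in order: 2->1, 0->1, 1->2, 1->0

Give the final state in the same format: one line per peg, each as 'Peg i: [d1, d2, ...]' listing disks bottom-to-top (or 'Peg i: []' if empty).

Answer: Peg 0: [2]
Peg 1: [3]
Peg 2: [4, 1]

Derivation:
After move 1 (2->1):
Peg 0: [1]
Peg 1: [3, 2]
Peg 2: [4]

After move 2 (0->1):
Peg 0: []
Peg 1: [3, 2, 1]
Peg 2: [4]

After move 3 (1->2):
Peg 0: []
Peg 1: [3, 2]
Peg 2: [4, 1]

After move 4 (1->0):
Peg 0: [2]
Peg 1: [3]
Peg 2: [4, 1]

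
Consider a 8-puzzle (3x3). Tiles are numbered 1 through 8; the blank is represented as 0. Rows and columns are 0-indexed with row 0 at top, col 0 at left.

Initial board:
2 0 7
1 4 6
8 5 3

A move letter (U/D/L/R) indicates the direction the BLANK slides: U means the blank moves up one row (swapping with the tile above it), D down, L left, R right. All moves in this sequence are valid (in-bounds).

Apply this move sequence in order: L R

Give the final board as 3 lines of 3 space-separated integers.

After move 1 (L):
0 2 7
1 4 6
8 5 3

After move 2 (R):
2 0 7
1 4 6
8 5 3

Answer: 2 0 7
1 4 6
8 5 3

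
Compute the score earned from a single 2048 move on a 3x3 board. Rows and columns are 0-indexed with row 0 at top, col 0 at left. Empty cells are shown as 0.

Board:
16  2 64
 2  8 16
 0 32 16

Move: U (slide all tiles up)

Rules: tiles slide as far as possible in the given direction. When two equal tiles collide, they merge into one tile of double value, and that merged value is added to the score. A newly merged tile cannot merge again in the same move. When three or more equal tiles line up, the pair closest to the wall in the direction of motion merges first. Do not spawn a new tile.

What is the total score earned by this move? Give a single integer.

Slide up:
col 0: [16, 2, 0] -> [16, 2, 0]  score +0 (running 0)
col 1: [2, 8, 32] -> [2, 8, 32]  score +0 (running 0)
col 2: [64, 16, 16] -> [64, 32, 0]  score +32 (running 32)
Board after move:
16  2 64
 2  8 32
 0 32  0

Answer: 32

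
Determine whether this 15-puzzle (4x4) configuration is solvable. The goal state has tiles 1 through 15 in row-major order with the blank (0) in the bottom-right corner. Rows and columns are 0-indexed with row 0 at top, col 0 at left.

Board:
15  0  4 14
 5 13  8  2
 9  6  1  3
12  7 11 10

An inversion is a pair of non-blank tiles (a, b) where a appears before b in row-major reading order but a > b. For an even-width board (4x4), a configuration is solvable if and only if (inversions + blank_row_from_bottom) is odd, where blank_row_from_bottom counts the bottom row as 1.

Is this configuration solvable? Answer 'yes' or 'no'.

Answer: no

Derivation:
Inversions: 58
Blank is in row 0 (0-indexed from top), which is row 4 counting from the bottom (bottom = 1).
58 + 4 = 62, which is even, so the puzzle is not solvable.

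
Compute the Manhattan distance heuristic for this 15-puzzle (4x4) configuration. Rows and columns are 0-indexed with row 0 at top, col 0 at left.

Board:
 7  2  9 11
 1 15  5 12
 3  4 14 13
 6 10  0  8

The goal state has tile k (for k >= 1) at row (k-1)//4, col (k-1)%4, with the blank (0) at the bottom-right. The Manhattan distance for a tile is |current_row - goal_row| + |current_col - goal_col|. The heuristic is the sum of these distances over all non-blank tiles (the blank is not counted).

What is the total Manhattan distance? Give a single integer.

Tile 7: (0,0)->(1,2) = 3
Tile 2: (0,1)->(0,1) = 0
Tile 9: (0,2)->(2,0) = 4
Tile 11: (0,3)->(2,2) = 3
Tile 1: (1,0)->(0,0) = 1
Tile 15: (1,1)->(3,2) = 3
Tile 5: (1,2)->(1,0) = 2
Tile 12: (1,3)->(2,3) = 1
Tile 3: (2,0)->(0,2) = 4
Tile 4: (2,1)->(0,3) = 4
Tile 14: (2,2)->(3,1) = 2
Tile 13: (2,3)->(3,0) = 4
Tile 6: (3,0)->(1,1) = 3
Tile 10: (3,1)->(2,1) = 1
Tile 8: (3,3)->(1,3) = 2
Sum: 3 + 0 + 4 + 3 + 1 + 3 + 2 + 1 + 4 + 4 + 2 + 4 + 3 + 1 + 2 = 37

Answer: 37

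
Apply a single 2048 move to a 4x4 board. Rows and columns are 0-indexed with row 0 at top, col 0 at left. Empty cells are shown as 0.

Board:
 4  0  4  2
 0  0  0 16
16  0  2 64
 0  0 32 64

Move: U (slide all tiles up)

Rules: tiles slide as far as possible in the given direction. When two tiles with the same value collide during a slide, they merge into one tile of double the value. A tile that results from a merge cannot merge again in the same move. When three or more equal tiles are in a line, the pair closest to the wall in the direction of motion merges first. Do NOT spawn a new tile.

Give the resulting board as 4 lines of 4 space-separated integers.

Answer:   4   0   4   2
 16   0   2  16
  0   0  32 128
  0   0   0   0

Derivation:
Slide up:
col 0: [4, 0, 16, 0] -> [4, 16, 0, 0]
col 1: [0, 0, 0, 0] -> [0, 0, 0, 0]
col 2: [4, 0, 2, 32] -> [4, 2, 32, 0]
col 3: [2, 16, 64, 64] -> [2, 16, 128, 0]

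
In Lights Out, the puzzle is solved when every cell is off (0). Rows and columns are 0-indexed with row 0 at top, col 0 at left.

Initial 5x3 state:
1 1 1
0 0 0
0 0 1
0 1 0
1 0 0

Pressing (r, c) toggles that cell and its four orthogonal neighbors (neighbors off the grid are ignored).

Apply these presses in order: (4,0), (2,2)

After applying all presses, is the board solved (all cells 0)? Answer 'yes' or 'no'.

Answer: no

Derivation:
After press 1 at (4,0):
1 1 1
0 0 0
0 0 1
1 1 0
0 1 0

After press 2 at (2,2):
1 1 1
0 0 1
0 1 0
1 1 1
0 1 0

Lights still on: 9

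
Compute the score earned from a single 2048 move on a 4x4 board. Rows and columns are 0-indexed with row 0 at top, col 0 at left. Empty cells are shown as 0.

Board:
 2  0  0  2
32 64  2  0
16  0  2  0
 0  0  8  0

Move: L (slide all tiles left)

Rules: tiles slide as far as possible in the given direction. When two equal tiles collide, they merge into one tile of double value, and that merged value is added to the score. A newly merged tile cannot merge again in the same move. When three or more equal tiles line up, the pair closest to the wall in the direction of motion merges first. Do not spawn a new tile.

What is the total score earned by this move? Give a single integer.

Slide left:
row 0: [2, 0, 0, 2] -> [4, 0, 0, 0]  score +4 (running 4)
row 1: [32, 64, 2, 0] -> [32, 64, 2, 0]  score +0 (running 4)
row 2: [16, 0, 2, 0] -> [16, 2, 0, 0]  score +0 (running 4)
row 3: [0, 0, 8, 0] -> [8, 0, 0, 0]  score +0 (running 4)
Board after move:
 4  0  0  0
32 64  2  0
16  2  0  0
 8  0  0  0

Answer: 4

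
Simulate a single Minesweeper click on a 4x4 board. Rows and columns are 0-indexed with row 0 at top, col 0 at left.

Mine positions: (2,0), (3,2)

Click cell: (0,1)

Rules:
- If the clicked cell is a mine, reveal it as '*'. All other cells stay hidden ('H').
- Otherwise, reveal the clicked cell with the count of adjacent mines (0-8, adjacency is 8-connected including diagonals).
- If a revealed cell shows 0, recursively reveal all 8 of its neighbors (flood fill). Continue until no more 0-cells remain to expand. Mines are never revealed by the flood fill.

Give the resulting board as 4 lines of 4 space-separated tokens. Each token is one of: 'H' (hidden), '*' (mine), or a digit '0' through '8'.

0 0 0 0
1 1 0 0
H 2 1 1
H H H H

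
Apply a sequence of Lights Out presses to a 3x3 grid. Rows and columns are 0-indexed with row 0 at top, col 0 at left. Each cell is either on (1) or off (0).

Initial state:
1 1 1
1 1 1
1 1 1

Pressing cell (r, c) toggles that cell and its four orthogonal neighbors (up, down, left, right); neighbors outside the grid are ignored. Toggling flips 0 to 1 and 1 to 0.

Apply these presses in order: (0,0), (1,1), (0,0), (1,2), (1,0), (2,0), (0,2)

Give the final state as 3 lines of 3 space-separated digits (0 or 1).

After press 1 at (0,0):
0 0 1
0 1 1
1 1 1

After press 2 at (1,1):
0 1 1
1 0 0
1 0 1

After press 3 at (0,0):
1 0 1
0 0 0
1 0 1

After press 4 at (1,2):
1 0 0
0 1 1
1 0 0

After press 5 at (1,0):
0 0 0
1 0 1
0 0 0

After press 6 at (2,0):
0 0 0
0 0 1
1 1 0

After press 7 at (0,2):
0 1 1
0 0 0
1 1 0

Answer: 0 1 1
0 0 0
1 1 0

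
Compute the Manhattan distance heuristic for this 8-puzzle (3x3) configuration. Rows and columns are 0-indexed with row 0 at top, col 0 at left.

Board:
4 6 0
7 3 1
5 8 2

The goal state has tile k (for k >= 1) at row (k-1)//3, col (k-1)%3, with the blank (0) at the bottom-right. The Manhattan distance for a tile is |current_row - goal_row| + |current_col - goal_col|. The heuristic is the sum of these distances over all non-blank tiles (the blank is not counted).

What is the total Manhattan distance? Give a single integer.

Answer: 14

Derivation:
Tile 4: (0,0)->(1,0) = 1
Tile 6: (0,1)->(1,2) = 2
Tile 7: (1,0)->(2,0) = 1
Tile 3: (1,1)->(0,2) = 2
Tile 1: (1,2)->(0,0) = 3
Tile 5: (2,0)->(1,1) = 2
Tile 8: (2,1)->(2,1) = 0
Tile 2: (2,2)->(0,1) = 3
Sum: 1 + 2 + 1 + 2 + 3 + 2 + 0 + 3 = 14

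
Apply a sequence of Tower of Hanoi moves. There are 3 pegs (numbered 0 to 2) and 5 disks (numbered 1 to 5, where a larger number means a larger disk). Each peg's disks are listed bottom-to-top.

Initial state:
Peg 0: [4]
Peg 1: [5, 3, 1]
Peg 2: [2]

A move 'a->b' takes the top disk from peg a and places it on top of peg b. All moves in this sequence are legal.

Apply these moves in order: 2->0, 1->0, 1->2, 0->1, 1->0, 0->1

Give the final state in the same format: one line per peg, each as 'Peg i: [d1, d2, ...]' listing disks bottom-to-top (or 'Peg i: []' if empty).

After move 1 (2->0):
Peg 0: [4, 2]
Peg 1: [5, 3, 1]
Peg 2: []

After move 2 (1->0):
Peg 0: [4, 2, 1]
Peg 1: [5, 3]
Peg 2: []

After move 3 (1->2):
Peg 0: [4, 2, 1]
Peg 1: [5]
Peg 2: [3]

After move 4 (0->1):
Peg 0: [4, 2]
Peg 1: [5, 1]
Peg 2: [3]

After move 5 (1->0):
Peg 0: [4, 2, 1]
Peg 1: [5]
Peg 2: [3]

After move 6 (0->1):
Peg 0: [4, 2]
Peg 1: [5, 1]
Peg 2: [3]

Answer: Peg 0: [4, 2]
Peg 1: [5, 1]
Peg 2: [3]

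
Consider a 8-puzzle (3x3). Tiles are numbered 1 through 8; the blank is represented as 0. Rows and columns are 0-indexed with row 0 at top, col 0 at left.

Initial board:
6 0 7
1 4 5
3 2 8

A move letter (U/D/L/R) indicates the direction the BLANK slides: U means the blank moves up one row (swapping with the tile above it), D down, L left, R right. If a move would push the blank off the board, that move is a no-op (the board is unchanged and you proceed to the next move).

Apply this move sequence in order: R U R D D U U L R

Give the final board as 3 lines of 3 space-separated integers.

After move 1 (R):
6 7 0
1 4 5
3 2 8

After move 2 (U):
6 7 0
1 4 5
3 2 8

After move 3 (R):
6 7 0
1 4 5
3 2 8

After move 4 (D):
6 7 5
1 4 0
3 2 8

After move 5 (D):
6 7 5
1 4 8
3 2 0

After move 6 (U):
6 7 5
1 4 0
3 2 8

After move 7 (U):
6 7 0
1 4 5
3 2 8

After move 8 (L):
6 0 7
1 4 5
3 2 8

After move 9 (R):
6 7 0
1 4 5
3 2 8

Answer: 6 7 0
1 4 5
3 2 8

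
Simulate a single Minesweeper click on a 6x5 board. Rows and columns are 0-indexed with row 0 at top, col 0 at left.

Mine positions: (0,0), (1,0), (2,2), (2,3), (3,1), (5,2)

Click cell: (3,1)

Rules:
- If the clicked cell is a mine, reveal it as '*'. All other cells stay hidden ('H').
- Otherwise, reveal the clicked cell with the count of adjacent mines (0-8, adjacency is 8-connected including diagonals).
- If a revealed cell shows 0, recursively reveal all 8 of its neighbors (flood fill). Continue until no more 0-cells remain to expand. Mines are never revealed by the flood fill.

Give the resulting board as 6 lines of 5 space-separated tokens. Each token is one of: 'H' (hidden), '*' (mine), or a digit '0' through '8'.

H H H H H
H H H H H
H H H H H
H * H H H
H H H H H
H H H H H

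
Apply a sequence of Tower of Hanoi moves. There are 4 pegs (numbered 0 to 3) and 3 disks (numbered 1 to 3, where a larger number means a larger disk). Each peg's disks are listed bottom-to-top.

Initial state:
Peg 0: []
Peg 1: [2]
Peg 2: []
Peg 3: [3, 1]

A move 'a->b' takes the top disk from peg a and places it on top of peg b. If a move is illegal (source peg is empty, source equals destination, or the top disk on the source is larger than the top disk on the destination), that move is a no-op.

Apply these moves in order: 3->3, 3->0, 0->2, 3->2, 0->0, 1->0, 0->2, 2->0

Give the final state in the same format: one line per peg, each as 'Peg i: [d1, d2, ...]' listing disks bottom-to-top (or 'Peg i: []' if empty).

After move 1 (3->3):
Peg 0: []
Peg 1: [2]
Peg 2: []
Peg 3: [3, 1]

After move 2 (3->0):
Peg 0: [1]
Peg 1: [2]
Peg 2: []
Peg 3: [3]

After move 3 (0->2):
Peg 0: []
Peg 1: [2]
Peg 2: [1]
Peg 3: [3]

After move 4 (3->2):
Peg 0: []
Peg 1: [2]
Peg 2: [1]
Peg 3: [3]

After move 5 (0->0):
Peg 0: []
Peg 1: [2]
Peg 2: [1]
Peg 3: [3]

After move 6 (1->0):
Peg 0: [2]
Peg 1: []
Peg 2: [1]
Peg 3: [3]

After move 7 (0->2):
Peg 0: [2]
Peg 1: []
Peg 2: [1]
Peg 3: [3]

After move 8 (2->0):
Peg 0: [2, 1]
Peg 1: []
Peg 2: []
Peg 3: [3]

Answer: Peg 0: [2, 1]
Peg 1: []
Peg 2: []
Peg 3: [3]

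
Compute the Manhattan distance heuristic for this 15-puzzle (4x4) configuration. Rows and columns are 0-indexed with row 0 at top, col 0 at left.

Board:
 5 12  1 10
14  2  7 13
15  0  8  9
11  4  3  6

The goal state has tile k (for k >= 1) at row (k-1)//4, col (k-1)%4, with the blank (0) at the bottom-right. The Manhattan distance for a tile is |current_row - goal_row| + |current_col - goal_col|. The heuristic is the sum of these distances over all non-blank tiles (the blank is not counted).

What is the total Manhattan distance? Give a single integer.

Tile 5: (0,0)->(1,0) = 1
Tile 12: (0,1)->(2,3) = 4
Tile 1: (0,2)->(0,0) = 2
Tile 10: (0,3)->(2,1) = 4
Tile 14: (1,0)->(3,1) = 3
Tile 2: (1,1)->(0,1) = 1
Tile 7: (1,2)->(1,2) = 0
Tile 13: (1,3)->(3,0) = 5
Tile 15: (2,0)->(3,2) = 3
Tile 8: (2,2)->(1,3) = 2
Tile 9: (2,3)->(2,0) = 3
Tile 11: (3,0)->(2,2) = 3
Tile 4: (3,1)->(0,3) = 5
Tile 3: (3,2)->(0,2) = 3
Tile 6: (3,3)->(1,1) = 4
Sum: 1 + 4 + 2 + 4 + 3 + 1 + 0 + 5 + 3 + 2 + 3 + 3 + 5 + 3 + 4 = 43

Answer: 43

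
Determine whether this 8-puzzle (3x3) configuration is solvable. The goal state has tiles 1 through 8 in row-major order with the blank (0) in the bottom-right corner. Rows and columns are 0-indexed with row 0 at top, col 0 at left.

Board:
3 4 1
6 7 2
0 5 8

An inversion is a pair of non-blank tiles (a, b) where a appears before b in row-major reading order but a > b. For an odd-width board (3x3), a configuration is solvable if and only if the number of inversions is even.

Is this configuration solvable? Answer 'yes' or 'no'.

Inversions (pairs i<j in row-major order where tile[i] > tile[j] > 0): 8
8 is even, so the puzzle is solvable.

Answer: yes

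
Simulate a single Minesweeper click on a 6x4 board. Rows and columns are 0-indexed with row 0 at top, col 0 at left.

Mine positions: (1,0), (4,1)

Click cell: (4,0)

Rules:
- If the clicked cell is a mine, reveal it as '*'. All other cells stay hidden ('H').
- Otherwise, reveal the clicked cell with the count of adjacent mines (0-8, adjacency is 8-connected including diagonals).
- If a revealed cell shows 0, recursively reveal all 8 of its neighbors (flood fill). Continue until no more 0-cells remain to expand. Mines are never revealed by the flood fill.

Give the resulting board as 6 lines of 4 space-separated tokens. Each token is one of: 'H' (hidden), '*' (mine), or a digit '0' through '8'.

H H H H
H H H H
H H H H
H H H H
1 H H H
H H H H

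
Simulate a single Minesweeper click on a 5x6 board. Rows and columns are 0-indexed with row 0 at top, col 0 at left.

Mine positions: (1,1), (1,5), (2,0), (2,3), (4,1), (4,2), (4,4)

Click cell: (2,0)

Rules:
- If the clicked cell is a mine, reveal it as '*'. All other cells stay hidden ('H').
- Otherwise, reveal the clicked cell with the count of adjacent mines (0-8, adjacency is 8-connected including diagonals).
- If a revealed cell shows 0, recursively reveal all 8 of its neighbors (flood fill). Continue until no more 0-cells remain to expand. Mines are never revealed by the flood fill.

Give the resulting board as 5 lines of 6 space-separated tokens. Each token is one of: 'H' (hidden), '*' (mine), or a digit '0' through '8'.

H H H H H H
H H H H H H
* H H H H H
H H H H H H
H H H H H H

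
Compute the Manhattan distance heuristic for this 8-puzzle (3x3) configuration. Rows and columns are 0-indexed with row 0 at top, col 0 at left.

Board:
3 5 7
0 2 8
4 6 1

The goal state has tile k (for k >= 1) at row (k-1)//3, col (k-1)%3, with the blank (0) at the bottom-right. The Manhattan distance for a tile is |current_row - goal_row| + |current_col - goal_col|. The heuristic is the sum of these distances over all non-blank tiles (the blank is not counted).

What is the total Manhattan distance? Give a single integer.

Answer: 17

Derivation:
Tile 3: (0,0)->(0,2) = 2
Tile 5: (0,1)->(1,1) = 1
Tile 7: (0,2)->(2,0) = 4
Tile 2: (1,1)->(0,1) = 1
Tile 8: (1,2)->(2,1) = 2
Tile 4: (2,0)->(1,0) = 1
Tile 6: (2,1)->(1,2) = 2
Tile 1: (2,2)->(0,0) = 4
Sum: 2 + 1 + 4 + 1 + 2 + 1 + 2 + 4 = 17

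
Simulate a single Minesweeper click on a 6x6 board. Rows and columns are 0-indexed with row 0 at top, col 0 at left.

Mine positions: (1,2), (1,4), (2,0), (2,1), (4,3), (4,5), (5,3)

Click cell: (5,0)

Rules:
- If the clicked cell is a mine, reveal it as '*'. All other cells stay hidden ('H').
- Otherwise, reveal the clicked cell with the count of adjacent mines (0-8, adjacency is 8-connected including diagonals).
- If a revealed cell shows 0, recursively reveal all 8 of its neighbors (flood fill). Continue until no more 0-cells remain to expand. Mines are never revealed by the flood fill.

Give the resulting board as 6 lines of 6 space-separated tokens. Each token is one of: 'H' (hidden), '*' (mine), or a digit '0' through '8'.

H H H H H H
H H H H H H
H H H H H H
2 2 2 H H H
0 0 2 H H H
0 0 2 H H H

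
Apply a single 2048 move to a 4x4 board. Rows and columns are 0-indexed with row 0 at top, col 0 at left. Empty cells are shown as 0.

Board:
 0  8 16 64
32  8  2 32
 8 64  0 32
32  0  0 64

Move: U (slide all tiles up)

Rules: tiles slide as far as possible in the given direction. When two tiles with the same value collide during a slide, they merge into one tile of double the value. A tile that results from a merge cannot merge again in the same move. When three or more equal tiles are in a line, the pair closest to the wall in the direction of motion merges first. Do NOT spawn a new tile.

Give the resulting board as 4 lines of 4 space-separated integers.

Slide up:
col 0: [0, 32, 8, 32] -> [32, 8, 32, 0]
col 1: [8, 8, 64, 0] -> [16, 64, 0, 0]
col 2: [16, 2, 0, 0] -> [16, 2, 0, 0]
col 3: [64, 32, 32, 64] -> [64, 64, 64, 0]

Answer: 32 16 16 64
 8 64  2 64
32  0  0 64
 0  0  0  0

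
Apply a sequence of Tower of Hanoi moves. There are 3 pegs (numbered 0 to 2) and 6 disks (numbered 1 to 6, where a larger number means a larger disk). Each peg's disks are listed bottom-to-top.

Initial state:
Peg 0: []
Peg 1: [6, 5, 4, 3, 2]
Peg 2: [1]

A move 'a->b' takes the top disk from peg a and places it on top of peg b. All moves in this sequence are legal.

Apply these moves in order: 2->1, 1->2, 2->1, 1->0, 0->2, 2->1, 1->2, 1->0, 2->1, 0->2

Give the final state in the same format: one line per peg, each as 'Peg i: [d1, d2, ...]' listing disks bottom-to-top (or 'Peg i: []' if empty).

After move 1 (2->1):
Peg 0: []
Peg 1: [6, 5, 4, 3, 2, 1]
Peg 2: []

After move 2 (1->2):
Peg 0: []
Peg 1: [6, 5, 4, 3, 2]
Peg 2: [1]

After move 3 (2->1):
Peg 0: []
Peg 1: [6, 5, 4, 3, 2, 1]
Peg 2: []

After move 4 (1->0):
Peg 0: [1]
Peg 1: [6, 5, 4, 3, 2]
Peg 2: []

After move 5 (0->2):
Peg 0: []
Peg 1: [6, 5, 4, 3, 2]
Peg 2: [1]

After move 6 (2->1):
Peg 0: []
Peg 1: [6, 5, 4, 3, 2, 1]
Peg 2: []

After move 7 (1->2):
Peg 0: []
Peg 1: [6, 5, 4, 3, 2]
Peg 2: [1]

After move 8 (1->0):
Peg 0: [2]
Peg 1: [6, 5, 4, 3]
Peg 2: [1]

After move 9 (2->1):
Peg 0: [2]
Peg 1: [6, 5, 4, 3, 1]
Peg 2: []

After move 10 (0->2):
Peg 0: []
Peg 1: [6, 5, 4, 3, 1]
Peg 2: [2]

Answer: Peg 0: []
Peg 1: [6, 5, 4, 3, 1]
Peg 2: [2]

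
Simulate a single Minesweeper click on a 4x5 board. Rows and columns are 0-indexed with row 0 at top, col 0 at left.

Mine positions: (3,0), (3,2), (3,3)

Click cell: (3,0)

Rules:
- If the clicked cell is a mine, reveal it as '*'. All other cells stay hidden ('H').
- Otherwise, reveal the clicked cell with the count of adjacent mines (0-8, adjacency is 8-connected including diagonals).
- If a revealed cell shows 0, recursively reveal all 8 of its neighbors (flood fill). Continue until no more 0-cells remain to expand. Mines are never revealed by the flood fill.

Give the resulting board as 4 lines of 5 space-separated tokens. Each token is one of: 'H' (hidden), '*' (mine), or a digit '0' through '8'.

H H H H H
H H H H H
H H H H H
* H H H H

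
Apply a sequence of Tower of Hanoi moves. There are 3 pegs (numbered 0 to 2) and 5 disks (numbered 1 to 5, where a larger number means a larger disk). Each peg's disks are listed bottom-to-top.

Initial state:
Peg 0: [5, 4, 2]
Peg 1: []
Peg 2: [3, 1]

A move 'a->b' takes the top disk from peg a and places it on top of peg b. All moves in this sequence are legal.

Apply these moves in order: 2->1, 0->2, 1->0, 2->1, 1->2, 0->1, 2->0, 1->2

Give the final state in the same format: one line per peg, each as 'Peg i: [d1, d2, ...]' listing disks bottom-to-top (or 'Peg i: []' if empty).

Answer: Peg 0: [5, 4, 2]
Peg 1: []
Peg 2: [3, 1]

Derivation:
After move 1 (2->1):
Peg 0: [5, 4, 2]
Peg 1: [1]
Peg 2: [3]

After move 2 (0->2):
Peg 0: [5, 4]
Peg 1: [1]
Peg 2: [3, 2]

After move 3 (1->0):
Peg 0: [5, 4, 1]
Peg 1: []
Peg 2: [3, 2]

After move 4 (2->1):
Peg 0: [5, 4, 1]
Peg 1: [2]
Peg 2: [3]

After move 5 (1->2):
Peg 0: [5, 4, 1]
Peg 1: []
Peg 2: [3, 2]

After move 6 (0->1):
Peg 0: [5, 4]
Peg 1: [1]
Peg 2: [3, 2]

After move 7 (2->0):
Peg 0: [5, 4, 2]
Peg 1: [1]
Peg 2: [3]

After move 8 (1->2):
Peg 0: [5, 4, 2]
Peg 1: []
Peg 2: [3, 1]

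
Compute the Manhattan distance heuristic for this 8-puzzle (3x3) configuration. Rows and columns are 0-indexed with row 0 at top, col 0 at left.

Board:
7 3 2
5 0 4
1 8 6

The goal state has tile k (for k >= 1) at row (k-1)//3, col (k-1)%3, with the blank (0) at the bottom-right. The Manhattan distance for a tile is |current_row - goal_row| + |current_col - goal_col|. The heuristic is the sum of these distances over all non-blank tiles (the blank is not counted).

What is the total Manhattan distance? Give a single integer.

Tile 7: at (0,0), goal (2,0), distance |0-2|+|0-0| = 2
Tile 3: at (0,1), goal (0,2), distance |0-0|+|1-2| = 1
Tile 2: at (0,2), goal (0,1), distance |0-0|+|2-1| = 1
Tile 5: at (1,0), goal (1,1), distance |1-1|+|0-1| = 1
Tile 4: at (1,2), goal (1,0), distance |1-1|+|2-0| = 2
Tile 1: at (2,0), goal (0,0), distance |2-0|+|0-0| = 2
Tile 8: at (2,1), goal (2,1), distance |2-2|+|1-1| = 0
Tile 6: at (2,2), goal (1,2), distance |2-1|+|2-2| = 1
Sum: 2 + 1 + 1 + 1 + 2 + 2 + 0 + 1 = 10

Answer: 10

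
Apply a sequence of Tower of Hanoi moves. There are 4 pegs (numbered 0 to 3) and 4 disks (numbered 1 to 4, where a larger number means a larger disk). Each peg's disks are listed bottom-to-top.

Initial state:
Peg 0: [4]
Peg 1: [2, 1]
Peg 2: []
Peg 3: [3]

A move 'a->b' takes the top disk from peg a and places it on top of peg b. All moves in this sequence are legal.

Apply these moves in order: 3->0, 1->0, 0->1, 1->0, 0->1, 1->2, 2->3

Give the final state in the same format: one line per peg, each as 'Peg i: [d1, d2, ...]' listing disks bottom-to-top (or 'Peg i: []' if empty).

Answer: Peg 0: [4, 3]
Peg 1: [2]
Peg 2: []
Peg 3: [1]

Derivation:
After move 1 (3->0):
Peg 0: [4, 3]
Peg 1: [2, 1]
Peg 2: []
Peg 3: []

After move 2 (1->0):
Peg 0: [4, 3, 1]
Peg 1: [2]
Peg 2: []
Peg 3: []

After move 3 (0->1):
Peg 0: [4, 3]
Peg 1: [2, 1]
Peg 2: []
Peg 3: []

After move 4 (1->0):
Peg 0: [4, 3, 1]
Peg 1: [2]
Peg 2: []
Peg 3: []

After move 5 (0->1):
Peg 0: [4, 3]
Peg 1: [2, 1]
Peg 2: []
Peg 3: []

After move 6 (1->2):
Peg 0: [4, 3]
Peg 1: [2]
Peg 2: [1]
Peg 3: []

After move 7 (2->3):
Peg 0: [4, 3]
Peg 1: [2]
Peg 2: []
Peg 3: [1]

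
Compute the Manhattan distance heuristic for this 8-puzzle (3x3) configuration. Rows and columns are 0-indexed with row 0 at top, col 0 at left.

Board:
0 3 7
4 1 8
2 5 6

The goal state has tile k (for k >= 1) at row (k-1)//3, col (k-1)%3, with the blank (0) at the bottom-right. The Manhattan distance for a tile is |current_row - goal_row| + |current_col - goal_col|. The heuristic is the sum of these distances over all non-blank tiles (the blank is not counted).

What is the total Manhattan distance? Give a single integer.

Tile 3: at (0,1), goal (0,2), distance |0-0|+|1-2| = 1
Tile 7: at (0,2), goal (2,0), distance |0-2|+|2-0| = 4
Tile 4: at (1,0), goal (1,0), distance |1-1|+|0-0| = 0
Tile 1: at (1,1), goal (0,0), distance |1-0|+|1-0| = 2
Tile 8: at (1,2), goal (2,1), distance |1-2|+|2-1| = 2
Tile 2: at (2,0), goal (0,1), distance |2-0|+|0-1| = 3
Tile 5: at (2,1), goal (1,1), distance |2-1|+|1-1| = 1
Tile 6: at (2,2), goal (1,2), distance |2-1|+|2-2| = 1
Sum: 1 + 4 + 0 + 2 + 2 + 3 + 1 + 1 = 14

Answer: 14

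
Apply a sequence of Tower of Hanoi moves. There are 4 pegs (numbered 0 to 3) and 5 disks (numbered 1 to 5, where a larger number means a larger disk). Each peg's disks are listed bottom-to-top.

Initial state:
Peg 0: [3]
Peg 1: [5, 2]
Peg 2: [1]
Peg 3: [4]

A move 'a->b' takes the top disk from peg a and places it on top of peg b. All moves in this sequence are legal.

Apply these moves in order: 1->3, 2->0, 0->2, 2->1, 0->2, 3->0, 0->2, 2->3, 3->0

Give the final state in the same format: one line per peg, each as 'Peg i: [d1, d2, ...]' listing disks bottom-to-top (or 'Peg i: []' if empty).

Answer: Peg 0: [2]
Peg 1: [5, 1]
Peg 2: [3]
Peg 3: [4]

Derivation:
After move 1 (1->3):
Peg 0: [3]
Peg 1: [5]
Peg 2: [1]
Peg 3: [4, 2]

After move 2 (2->0):
Peg 0: [3, 1]
Peg 1: [5]
Peg 2: []
Peg 3: [4, 2]

After move 3 (0->2):
Peg 0: [3]
Peg 1: [5]
Peg 2: [1]
Peg 3: [4, 2]

After move 4 (2->1):
Peg 0: [3]
Peg 1: [5, 1]
Peg 2: []
Peg 3: [4, 2]

After move 5 (0->2):
Peg 0: []
Peg 1: [5, 1]
Peg 2: [3]
Peg 3: [4, 2]

After move 6 (3->0):
Peg 0: [2]
Peg 1: [5, 1]
Peg 2: [3]
Peg 3: [4]

After move 7 (0->2):
Peg 0: []
Peg 1: [5, 1]
Peg 2: [3, 2]
Peg 3: [4]

After move 8 (2->3):
Peg 0: []
Peg 1: [5, 1]
Peg 2: [3]
Peg 3: [4, 2]

After move 9 (3->0):
Peg 0: [2]
Peg 1: [5, 1]
Peg 2: [3]
Peg 3: [4]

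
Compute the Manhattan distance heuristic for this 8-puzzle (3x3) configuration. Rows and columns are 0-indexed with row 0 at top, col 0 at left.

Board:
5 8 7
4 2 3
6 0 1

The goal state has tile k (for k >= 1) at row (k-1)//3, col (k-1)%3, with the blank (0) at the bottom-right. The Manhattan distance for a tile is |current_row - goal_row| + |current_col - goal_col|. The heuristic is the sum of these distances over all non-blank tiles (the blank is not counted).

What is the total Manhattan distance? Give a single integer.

Tile 5: at (0,0), goal (1,1), distance |0-1|+|0-1| = 2
Tile 8: at (0,1), goal (2,1), distance |0-2|+|1-1| = 2
Tile 7: at (0,2), goal (2,0), distance |0-2|+|2-0| = 4
Tile 4: at (1,0), goal (1,0), distance |1-1|+|0-0| = 0
Tile 2: at (1,1), goal (0,1), distance |1-0|+|1-1| = 1
Tile 3: at (1,2), goal (0,2), distance |1-0|+|2-2| = 1
Tile 6: at (2,0), goal (1,2), distance |2-1|+|0-2| = 3
Tile 1: at (2,2), goal (0,0), distance |2-0|+|2-0| = 4
Sum: 2 + 2 + 4 + 0 + 1 + 1 + 3 + 4 = 17

Answer: 17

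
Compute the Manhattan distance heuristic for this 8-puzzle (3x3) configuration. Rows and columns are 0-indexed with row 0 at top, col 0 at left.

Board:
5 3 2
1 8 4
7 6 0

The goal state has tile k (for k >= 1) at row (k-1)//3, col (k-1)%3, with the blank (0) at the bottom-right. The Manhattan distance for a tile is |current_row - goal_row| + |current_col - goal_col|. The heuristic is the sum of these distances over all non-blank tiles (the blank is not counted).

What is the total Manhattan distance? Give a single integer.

Tile 5: (0,0)->(1,1) = 2
Tile 3: (0,1)->(0,2) = 1
Tile 2: (0,2)->(0,1) = 1
Tile 1: (1,0)->(0,0) = 1
Tile 8: (1,1)->(2,1) = 1
Tile 4: (1,2)->(1,0) = 2
Tile 7: (2,0)->(2,0) = 0
Tile 6: (2,1)->(1,2) = 2
Sum: 2 + 1 + 1 + 1 + 1 + 2 + 0 + 2 = 10

Answer: 10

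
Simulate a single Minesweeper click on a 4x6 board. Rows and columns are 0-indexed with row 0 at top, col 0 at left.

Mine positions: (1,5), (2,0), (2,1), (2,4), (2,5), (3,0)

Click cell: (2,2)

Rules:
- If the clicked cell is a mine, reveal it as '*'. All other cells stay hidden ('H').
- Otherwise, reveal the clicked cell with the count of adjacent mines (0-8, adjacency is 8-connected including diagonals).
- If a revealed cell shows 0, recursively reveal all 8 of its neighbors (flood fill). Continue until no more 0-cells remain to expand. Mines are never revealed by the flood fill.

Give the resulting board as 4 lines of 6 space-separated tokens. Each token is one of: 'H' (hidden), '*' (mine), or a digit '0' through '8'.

H H H H H H
H H H H H H
H H 1 H H H
H H H H H H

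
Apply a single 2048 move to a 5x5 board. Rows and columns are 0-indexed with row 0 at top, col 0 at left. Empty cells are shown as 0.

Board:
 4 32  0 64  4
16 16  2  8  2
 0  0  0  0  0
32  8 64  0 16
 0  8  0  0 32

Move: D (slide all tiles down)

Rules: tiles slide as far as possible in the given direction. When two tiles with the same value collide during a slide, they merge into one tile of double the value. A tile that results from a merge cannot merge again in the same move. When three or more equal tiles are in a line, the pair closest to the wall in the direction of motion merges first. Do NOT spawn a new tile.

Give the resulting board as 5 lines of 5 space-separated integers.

Answer:  0  0  0  0  0
 0  0  0  0  4
 4 32  0  0  2
16 16  2 64 16
32 16 64  8 32

Derivation:
Slide down:
col 0: [4, 16, 0, 32, 0] -> [0, 0, 4, 16, 32]
col 1: [32, 16, 0, 8, 8] -> [0, 0, 32, 16, 16]
col 2: [0, 2, 0, 64, 0] -> [0, 0, 0, 2, 64]
col 3: [64, 8, 0, 0, 0] -> [0, 0, 0, 64, 8]
col 4: [4, 2, 0, 16, 32] -> [0, 4, 2, 16, 32]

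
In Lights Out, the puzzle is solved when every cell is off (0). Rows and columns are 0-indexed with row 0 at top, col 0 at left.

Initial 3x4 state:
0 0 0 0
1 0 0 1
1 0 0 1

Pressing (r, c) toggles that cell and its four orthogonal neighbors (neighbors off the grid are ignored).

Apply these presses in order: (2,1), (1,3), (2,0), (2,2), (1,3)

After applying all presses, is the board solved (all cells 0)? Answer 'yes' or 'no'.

After press 1 at (2,1):
0 0 0 0
1 1 0 1
0 1 1 1

After press 2 at (1,3):
0 0 0 1
1 1 1 0
0 1 1 0

After press 3 at (2,0):
0 0 0 1
0 1 1 0
1 0 1 0

After press 4 at (2,2):
0 0 0 1
0 1 0 0
1 1 0 1

After press 5 at (1,3):
0 0 0 0
0 1 1 1
1 1 0 0

Lights still on: 5

Answer: no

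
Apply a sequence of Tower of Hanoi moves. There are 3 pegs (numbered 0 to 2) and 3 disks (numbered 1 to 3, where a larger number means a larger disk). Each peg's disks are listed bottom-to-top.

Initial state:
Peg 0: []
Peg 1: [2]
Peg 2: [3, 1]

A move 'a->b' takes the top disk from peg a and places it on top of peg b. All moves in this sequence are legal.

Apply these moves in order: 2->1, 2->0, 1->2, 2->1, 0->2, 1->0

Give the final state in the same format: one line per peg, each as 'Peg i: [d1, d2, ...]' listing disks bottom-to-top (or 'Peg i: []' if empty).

After move 1 (2->1):
Peg 0: []
Peg 1: [2, 1]
Peg 2: [3]

After move 2 (2->0):
Peg 0: [3]
Peg 1: [2, 1]
Peg 2: []

After move 3 (1->2):
Peg 0: [3]
Peg 1: [2]
Peg 2: [1]

After move 4 (2->1):
Peg 0: [3]
Peg 1: [2, 1]
Peg 2: []

After move 5 (0->2):
Peg 0: []
Peg 1: [2, 1]
Peg 2: [3]

After move 6 (1->0):
Peg 0: [1]
Peg 1: [2]
Peg 2: [3]

Answer: Peg 0: [1]
Peg 1: [2]
Peg 2: [3]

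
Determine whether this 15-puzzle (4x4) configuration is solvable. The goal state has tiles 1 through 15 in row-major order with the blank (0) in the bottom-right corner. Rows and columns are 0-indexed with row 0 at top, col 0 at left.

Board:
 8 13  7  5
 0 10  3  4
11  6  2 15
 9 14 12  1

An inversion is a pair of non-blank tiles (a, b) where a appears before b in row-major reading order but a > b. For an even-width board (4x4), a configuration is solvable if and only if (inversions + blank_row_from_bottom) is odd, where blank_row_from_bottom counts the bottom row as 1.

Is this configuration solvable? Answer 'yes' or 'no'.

Inversions: 53
Blank is in row 1 (0-indexed from top), which is row 3 counting from the bottom (bottom = 1).
53 + 3 = 56, which is even, so the puzzle is not solvable.

Answer: no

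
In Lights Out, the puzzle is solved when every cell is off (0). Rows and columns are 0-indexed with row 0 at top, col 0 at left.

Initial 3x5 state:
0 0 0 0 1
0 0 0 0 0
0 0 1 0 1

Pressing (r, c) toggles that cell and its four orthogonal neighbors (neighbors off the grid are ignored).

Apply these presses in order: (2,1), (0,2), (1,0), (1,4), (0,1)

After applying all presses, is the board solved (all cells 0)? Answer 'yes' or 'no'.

Answer: no

Derivation:
After press 1 at (2,1):
0 0 0 0 1
0 1 0 0 0
1 1 0 0 1

After press 2 at (0,2):
0 1 1 1 1
0 1 1 0 0
1 1 0 0 1

After press 3 at (1,0):
1 1 1 1 1
1 0 1 0 0
0 1 0 0 1

After press 4 at (1,4):
1 1 1 1 0
1 0 1 1 1
0 1 0 0 0

After press 5 at (0,1):
0 0 0 1 0
1 1 1 1 1
0 1 0 0 0

Lights still on: 7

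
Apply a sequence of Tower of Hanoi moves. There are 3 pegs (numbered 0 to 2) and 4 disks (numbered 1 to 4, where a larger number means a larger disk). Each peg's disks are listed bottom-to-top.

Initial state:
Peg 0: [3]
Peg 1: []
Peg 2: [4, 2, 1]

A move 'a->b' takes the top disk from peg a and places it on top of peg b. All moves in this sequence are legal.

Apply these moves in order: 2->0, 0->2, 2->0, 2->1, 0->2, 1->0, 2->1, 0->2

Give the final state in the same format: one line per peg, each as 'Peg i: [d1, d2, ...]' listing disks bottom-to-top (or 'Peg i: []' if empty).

After move 1 (2->0):
Peg 0: [3, 1]
Peg 1: []
Peg 2: [4, 2]

After move 2 (0->2):
Peg 0: [3]
Peg 1: []
Peg 2: [4, 2, 1]

After move 3 (2->0):
Peg 0: [3, 1]
Peg 1: []
Peg 2: [4, 2]

After move 4 (2->1):
Peg 0: [3, 1]
Peg 1: [2]
Peg 2: [4]

After move 5 (0->2):
Peg 0: [3]
Peg 1: [2]
Peg 2: [4, 1]

After move 6 (1->0):
Peg 0: [3, 2]
Peg 1: []
Peg 2: [4, 1]

After move 7 (2->1):
Peg 0: [3, 2]
Peg 1: [1]
Peg 2: [4]

After move 8 (0->2):
Peg 0: [3]
Peg 1: [1]
Peg 2: [4, 2]

Answer: Peg 0: [3]
Peg 1: [1]
Peg 2: [4, 2]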